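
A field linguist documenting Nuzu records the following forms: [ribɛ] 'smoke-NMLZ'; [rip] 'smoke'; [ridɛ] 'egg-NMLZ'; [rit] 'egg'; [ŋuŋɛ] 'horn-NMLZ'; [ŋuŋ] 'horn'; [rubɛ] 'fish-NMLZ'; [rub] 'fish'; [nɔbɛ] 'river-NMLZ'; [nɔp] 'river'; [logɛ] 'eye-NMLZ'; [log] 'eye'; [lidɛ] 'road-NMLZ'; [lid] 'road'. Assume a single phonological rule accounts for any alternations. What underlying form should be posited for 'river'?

The stem for 'river' ends in [b] in [nɔbɛ] but [p] in [nɔp].
If /b/ were underlying and a rule turned it into [p] in isolation, 'fish' would also alternate; but it has [b] in both [rubɛ] and [rub].
The underlying segment must be /p/; voiceless stops become voiced between vowels, yielding [b] there.
Hence 'river' is /nɔp/ underlyingly.

/nɔp/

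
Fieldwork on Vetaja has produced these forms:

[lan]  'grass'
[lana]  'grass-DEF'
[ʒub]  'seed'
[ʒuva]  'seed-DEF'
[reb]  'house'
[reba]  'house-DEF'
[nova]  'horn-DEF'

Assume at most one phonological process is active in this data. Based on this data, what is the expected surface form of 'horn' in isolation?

[nob]

In [ʒub] and [ʒuva] the final segment of 'seed' alternates: [b] ~ [v].
The stem 'house' ([reb], [reba]) shows [b] unchanged in both environments, so [b] cannot be basic with [v] derived before the DEF suffix.
So /v/ is underlying, and a rule of word-final hardening — voiced fricatives become stops word-finally — gives [b].
From [nova] the stem 'horn' is /nov/; word-finally this yields [nob].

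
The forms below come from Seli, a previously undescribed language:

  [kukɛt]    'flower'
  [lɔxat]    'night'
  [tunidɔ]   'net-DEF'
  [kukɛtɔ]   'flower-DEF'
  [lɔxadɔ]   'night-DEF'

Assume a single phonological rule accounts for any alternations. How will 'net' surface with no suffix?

[tunit]

'night' shows [d] ~ [t] at the end of the stem ([lɔxadɔ] vs [lɔxat]).
The stem 'flower' ([kukɛtɔ], [kukɛt]) shows [t] unchanged in both environments, so [t] cannot be basic with [d] derived before the DEF suffix.
The alternation reflects word-final obstruent devoicing: voiced obstruents become voiceless word-finally. /d/ is underlying.
From [tunidɔ] the stem 'net' is /tunid/; word-finally this yields [tunit].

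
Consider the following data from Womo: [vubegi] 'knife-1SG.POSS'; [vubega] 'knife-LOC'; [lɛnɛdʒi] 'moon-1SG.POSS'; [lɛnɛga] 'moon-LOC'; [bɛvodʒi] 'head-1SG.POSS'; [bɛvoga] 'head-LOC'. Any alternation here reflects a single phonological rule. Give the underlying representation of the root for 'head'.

'head' shows [dʒ] ~ [g] at the end of the stem ([bɛvodʒi] vs [bɛvoga]).
But 'knife' keeps [g] in both environments ([vubegi], [vubega]), so there is no rule changing /g/ to [dʒ] before the 1SG.POSS suffix.
So /dʒ/ is underlying, and a rule of depalatalization — palato-alveolar /dʒ/ becomes [g] when no front vowel follows — gives [g].

/bɛvodʒ/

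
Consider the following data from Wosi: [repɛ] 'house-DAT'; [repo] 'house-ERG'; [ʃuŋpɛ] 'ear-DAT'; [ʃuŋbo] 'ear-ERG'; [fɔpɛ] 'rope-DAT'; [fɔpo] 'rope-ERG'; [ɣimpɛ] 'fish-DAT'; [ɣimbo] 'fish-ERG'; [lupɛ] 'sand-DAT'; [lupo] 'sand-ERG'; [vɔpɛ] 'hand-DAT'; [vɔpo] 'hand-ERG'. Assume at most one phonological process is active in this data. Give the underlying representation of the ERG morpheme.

The ERG suffix surfaces as [-bo] and [-po], depending on the final segment of the stem.
The DAT suffix, which begins with [p], is invariant after every stem; so [p] is not altered by any rule here.
So the underlying form is /-bo/, and voiced stops become voiceless after a vowel.

/-bo/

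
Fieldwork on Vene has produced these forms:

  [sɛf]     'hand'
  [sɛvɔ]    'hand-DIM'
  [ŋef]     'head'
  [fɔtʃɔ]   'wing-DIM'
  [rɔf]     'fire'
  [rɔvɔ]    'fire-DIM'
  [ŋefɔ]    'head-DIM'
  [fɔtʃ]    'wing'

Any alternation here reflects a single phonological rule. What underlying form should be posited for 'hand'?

/sɛv/

The root 'hand' surfaces as [sɛvɔ] and [sɛf], with a stem-final [v] ~ [f] alternation.
The stem 'head' ([ŋefɔ], [ŋef]) shows [f] unchanged in both environments, so [f] cannot be basic with [v] derived before the DIM suffix.
Therefore /v/ is basic and [f] is derived by word-final obstruent devoicing (voiced obstruents become voiceless word-finally).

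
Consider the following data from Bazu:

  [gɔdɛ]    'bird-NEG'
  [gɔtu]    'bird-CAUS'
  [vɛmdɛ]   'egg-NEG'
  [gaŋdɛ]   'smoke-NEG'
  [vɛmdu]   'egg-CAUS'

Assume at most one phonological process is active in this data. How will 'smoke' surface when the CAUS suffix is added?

[gaŋdu]

The CAUS morpheme has two allomorphs, [-du] and [-tu].
By contrast the NEG suffix keeps its initial [d] throughout — that segment must be underlying.
So the underlying form is /-tu/, and voiceless stops become voiced after a nasal.
After 'smoke', which ends in a nasal, the suffix surfaces as [-du], giving [gaŋdu].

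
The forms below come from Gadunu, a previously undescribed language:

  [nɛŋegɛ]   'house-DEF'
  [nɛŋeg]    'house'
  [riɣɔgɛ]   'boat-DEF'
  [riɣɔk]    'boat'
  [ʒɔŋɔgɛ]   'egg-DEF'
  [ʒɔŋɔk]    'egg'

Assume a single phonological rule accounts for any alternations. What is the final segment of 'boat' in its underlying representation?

/k/

In [riɣɔgɛ] and [riɣɔk] the final segment of 'boat' alternates: [g] ~ [k].
The stem 'house' ([nɛŋegɛ], [nɛŋeg]) shows [g] unchanged in both environments, so [g] cannot be basic with [k] derived in isolation.
The alternation reflects intervocalic voicing: voiceless stops become voiced between vowels. /k/ is underlying.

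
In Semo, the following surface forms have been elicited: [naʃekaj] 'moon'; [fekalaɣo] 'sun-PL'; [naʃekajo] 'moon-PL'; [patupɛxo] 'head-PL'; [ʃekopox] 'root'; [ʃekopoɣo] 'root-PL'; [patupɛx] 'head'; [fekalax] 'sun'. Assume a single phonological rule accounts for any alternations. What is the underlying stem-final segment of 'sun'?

/ɣ/

The root 'sun' surfaces as [fekalaɣo] and [fekalax], with a stem-final [ɣ] ~ [x] alternation.
But 'head' keeps [x] in both environments ([patupɛxo], [patupɛx]), so there is no rule changing /x/ to [ɣ] before the PL suffix.
The alternation reflects word-final obstruent devoicing: voiced obstruents become voiceless word-finally. /ɣ/ is underlying.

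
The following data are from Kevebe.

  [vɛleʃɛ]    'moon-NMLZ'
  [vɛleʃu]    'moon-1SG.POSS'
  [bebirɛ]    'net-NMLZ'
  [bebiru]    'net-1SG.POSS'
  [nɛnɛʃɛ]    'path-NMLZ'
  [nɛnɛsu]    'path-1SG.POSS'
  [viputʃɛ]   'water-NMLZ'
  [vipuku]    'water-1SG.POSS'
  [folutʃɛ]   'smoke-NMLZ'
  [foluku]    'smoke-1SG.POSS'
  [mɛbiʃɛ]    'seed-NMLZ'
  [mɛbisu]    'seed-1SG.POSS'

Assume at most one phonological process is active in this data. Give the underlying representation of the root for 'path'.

The root 'path' surfaces as [nɛnɛʃɛ] and [nɛnɛsu], with a stem-final [ʃ] ~ [s] alternation.
The stem 'moon' ([vɛleʃɛ], [vɛleʃu]) shows [ʃ] unchanged in both environments, so [ʃ] cannot be basic with [s] derived before the 1SG.POSS suffix.
The alternation reflects palatalization before a front vowel: /k/ and /s/ become palato-alveolar [tʃ] and [ʃ] before a front vowel. /s/ is underlying.

/nɛnɛs/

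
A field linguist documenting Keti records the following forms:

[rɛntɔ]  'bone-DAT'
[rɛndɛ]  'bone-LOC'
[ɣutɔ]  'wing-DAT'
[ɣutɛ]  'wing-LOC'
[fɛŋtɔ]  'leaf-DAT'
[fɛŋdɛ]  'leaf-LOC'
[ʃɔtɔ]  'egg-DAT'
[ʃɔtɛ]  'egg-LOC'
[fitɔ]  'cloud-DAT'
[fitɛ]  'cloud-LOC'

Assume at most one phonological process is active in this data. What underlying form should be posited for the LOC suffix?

The LOC morpheme has two allomorphs, [-dɛ] and [-tɛ].
By contrast the DAT suffix keeps its initial [t] throughout — that segment must be underlying.
So the underlying form is /-dɛ/, and voiced stops become voiceless after a vowel.

/-dɛ/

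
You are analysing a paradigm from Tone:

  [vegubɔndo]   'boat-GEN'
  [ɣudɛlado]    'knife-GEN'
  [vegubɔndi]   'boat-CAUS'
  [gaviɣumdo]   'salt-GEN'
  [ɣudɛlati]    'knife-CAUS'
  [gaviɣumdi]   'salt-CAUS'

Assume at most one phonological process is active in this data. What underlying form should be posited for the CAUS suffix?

/-ti/

The CAUS suffix surfaces as [-di] and [-ti], depending on the final segment of the stem.
The GEN suffix, which begins with [d], is invariant after every stem; so [d] is not altered by any rule here.
The CAUS suffix is therefore /-ti/ underlyingly, with post-nasal voicing: voiceless stops become voiced after a nasal.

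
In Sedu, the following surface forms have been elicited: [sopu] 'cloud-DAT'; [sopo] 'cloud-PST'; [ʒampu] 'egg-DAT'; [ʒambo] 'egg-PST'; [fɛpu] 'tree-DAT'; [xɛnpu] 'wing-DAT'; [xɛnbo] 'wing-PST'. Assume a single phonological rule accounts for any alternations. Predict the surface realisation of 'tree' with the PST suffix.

[fɛpo]

The PST morpheme has two allomorphs, [-bo] and [-po].
The DAT suffix, which begins with [p], is invariant after every stem; so [p] is not altered by any rule here.
So the underlying form is /-bo/, and voiced stops become voiceless after a vowel.
After 'tree', which ends in a vowel, the suffix surfaces as [-po], giving [fɛpo].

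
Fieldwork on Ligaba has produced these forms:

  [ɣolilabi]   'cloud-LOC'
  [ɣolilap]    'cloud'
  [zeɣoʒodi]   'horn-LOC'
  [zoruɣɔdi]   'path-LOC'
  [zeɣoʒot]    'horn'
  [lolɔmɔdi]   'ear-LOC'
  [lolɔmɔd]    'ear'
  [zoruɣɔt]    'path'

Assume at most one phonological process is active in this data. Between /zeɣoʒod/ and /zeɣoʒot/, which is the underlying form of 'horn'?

/zeɣoʒot/

'horn' shows [d] ~ [t] at the end of the stem ([zeɣoʒodi] vs [zeɣoʒot]).
If /d/ were underlying and a rule turned it into [t] in isolation, 'ear' would also alternate; but it has [d] in both [lolɔmɔdi] and [lolɔmɔd].
Therefore /t/ is basic and [d] is derived by intervocalic voicing (voiceless stops become voiced between vowels).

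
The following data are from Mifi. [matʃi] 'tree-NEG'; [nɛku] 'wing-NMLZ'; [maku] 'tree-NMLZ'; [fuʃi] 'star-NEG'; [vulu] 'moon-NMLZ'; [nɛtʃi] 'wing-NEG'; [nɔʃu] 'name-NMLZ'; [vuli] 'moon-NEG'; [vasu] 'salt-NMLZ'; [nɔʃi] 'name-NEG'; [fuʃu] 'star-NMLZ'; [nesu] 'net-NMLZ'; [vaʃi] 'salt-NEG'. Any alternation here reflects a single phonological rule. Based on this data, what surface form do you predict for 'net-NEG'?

In [vasu] and [vaʃi] the final segment of 'salt' alternates: [s] ~ [ʃ].
But 'star' keeps [ʃ] in both environments ([fuʃu], [fuʃi]), so there is no rule changing /ʃ/ to [s] before the NMLZ suffix.
So /s/ is underlying, and a rule of palatalization before a front vowel — /k/ and /s/ become palato-alveolar [tʃ] and [ʃ] before a front vowel — gives [ʃ].
The one attested form of 'net', [nesu], shows underlying /nes/. Applying the same rule before a front vowel gives [neʃi].

[neʃi]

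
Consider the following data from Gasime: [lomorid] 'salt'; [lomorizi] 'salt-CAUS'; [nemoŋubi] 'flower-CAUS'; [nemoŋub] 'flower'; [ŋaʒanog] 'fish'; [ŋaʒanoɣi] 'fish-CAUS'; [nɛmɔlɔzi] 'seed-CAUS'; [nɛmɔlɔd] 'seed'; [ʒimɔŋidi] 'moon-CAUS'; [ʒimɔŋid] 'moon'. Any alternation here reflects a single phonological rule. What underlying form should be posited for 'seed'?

/nɛmɔlɔz/

'seed' shows [d] ~ [z] at the end of the stem ([nɛmɔlɔd] vs [nɛmɔlɔzi]).
If /d/ were underlying and a rule turned it into [z] before the CAUS suffix, 'moon' would also alternate; but it has [d] in both [ʒimɔŋid] and [ʒimɔŋidi].
So /z/ is underlying, and a rule of word-final hardening — voiced fricatives become stops word-finally — gives [d].
Hence 'seed' is /nɛmɔlɔz/ underlyingly.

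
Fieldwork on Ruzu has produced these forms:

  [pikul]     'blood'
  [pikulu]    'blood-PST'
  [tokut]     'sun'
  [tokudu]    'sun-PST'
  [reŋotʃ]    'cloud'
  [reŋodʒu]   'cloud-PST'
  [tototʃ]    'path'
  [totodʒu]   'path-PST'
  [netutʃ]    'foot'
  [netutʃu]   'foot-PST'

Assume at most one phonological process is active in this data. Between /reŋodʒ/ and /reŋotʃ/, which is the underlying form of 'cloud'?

The stem for 'cloud' ends in [tʃ] in [reŋotʃ] but [dʒ] in [reŋodʒu].
The stem 'foot' ([netutʃ], [netutʃu]) shows [tʃ] unchanged in both environments, so [tʃ] cannot be basic with [dʒ] derived before the PST suffix.
Therefore /dʒ/ is basic and [tʃ] is derived by word-final obstruent devoicing (voiced obstruents become voiceless word-finally).

/reŋodʒ/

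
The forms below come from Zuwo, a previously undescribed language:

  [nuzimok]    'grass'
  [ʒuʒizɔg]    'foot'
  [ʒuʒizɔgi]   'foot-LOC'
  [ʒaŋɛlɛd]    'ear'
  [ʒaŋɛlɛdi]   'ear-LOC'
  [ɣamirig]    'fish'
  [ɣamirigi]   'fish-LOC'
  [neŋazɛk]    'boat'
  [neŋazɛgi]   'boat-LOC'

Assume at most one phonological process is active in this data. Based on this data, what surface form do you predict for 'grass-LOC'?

[nuzimogi]

The root 'boat' surfaces as [neŋazɛk] and [neŋazɛgi], with a stem-final [k] ~ [g] alternation.
Compare 'foot', with invariant [g] in [ʒuʒizɔg] and [ʒuʒizɔgi]: an analysis with underlying /g/ and a rule producing [k] in isolation would wrongly predict alternation here too.
So /k/ is underlying, and a rule of intervocalic voicing — voiceless stops become voiced between vowels — gives [g].
From [nuzimok] the stem 'grass' is /nuzimok/; between vowels this yields [nuzimogi].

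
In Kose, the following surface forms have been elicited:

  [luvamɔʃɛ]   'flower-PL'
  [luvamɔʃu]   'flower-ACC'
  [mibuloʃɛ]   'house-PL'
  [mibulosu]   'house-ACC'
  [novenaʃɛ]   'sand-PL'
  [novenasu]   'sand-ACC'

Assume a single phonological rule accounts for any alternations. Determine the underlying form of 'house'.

/mibulos/

The root 'house' surfaces as [mibuloʃɛ] and [mibulosu], with a stem-final [ʃ] ~ [s] alternation.
If /ʃ/ were underlying and a rule turned it into [s] before the ACC suffix, 'flower' would also alternate; but it has [ʃ] in both [luvamɔʃɛ] and [luvamɔʃu].
The underlying segment must be /s/; /s/ becomes palato-alveolar [ʃ] before a front vowel, yielding [ʃ] there.
The underlying form of 'house' is therefore /mibulos/.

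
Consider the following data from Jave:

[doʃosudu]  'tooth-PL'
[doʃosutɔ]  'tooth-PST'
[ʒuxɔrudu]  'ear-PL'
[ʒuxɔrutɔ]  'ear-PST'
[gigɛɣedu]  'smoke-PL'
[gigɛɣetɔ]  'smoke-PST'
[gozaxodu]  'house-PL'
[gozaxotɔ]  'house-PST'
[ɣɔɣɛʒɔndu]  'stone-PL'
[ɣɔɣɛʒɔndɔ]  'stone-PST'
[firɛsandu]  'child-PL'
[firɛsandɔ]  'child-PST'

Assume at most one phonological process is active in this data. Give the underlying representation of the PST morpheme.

The PST morpheme has two allomorphs, [-dɔ] and [-tɔ].
By contrast the PL suffix keeps its initial [d] throughout — that segment must be underlying.
So the underlying form is /-tɔ/, and voiceless stops become voiced after a nasal.

/-tɔ/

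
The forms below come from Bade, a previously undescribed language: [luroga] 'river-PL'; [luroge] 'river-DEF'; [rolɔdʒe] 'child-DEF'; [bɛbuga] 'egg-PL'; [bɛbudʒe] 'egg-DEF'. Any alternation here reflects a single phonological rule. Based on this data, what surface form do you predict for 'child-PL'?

The root 'egg' surfaces as [bɛbuga] and [bɛbudʒe], with a stem-final [g] ~ [dʒ] alternation.
But 'river' keeps [g] in both environments ([luroga], [luroge]), so there is no rule changing /g/ to [dʒ] before the DEF suffix.
The alternation reflects depalatalization: palato-alveolar /dʒ/ becomes [g] when no front vowel follows. /dʒ/ is underlying.
The one attested form of 'child', [rolɔdʒe], shows underlying /rolɔdʒ/. Applying the same rule when no front vowel follows gives [rolɔga].

[rolɔga]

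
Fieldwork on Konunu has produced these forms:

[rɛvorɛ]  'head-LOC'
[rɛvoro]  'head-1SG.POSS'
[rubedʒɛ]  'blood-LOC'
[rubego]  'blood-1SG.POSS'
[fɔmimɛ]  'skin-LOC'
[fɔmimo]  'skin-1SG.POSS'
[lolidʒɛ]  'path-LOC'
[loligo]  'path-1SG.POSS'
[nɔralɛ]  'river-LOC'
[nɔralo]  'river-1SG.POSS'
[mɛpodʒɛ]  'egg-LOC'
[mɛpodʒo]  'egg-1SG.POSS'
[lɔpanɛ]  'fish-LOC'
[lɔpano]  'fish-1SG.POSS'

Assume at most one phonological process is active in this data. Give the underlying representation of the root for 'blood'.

'blood' shows [dʒ] ~ [g] at the end of the stem ([rubedʒɛ] vs [rubego]).
The stem 'egg' ([mɛpodʒɛ], [mɛpodʒo]) shows [dʒ] unchanged in both environments, so [dʒ] cannot be basic with [g] derived before the 1SG.POSS suffix.
So /g/ is underlying, and a rule of palatalization before a front vowel — /g/ becomes palato-alveolar [dʒ] before a front vowel — gives [dʒ].

/rubeg/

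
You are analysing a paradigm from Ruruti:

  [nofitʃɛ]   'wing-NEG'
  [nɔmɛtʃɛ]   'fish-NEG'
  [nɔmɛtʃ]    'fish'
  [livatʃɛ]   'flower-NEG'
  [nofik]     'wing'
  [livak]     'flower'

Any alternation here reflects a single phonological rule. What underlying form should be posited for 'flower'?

'flower' shows [tʃ] ~ [k] at the end of the stem ([livatʃɛ] vs [livak]).
But 'fish' keeps [tʃ] in both environments ([nɔmɛtʃɛ], [nɔmɛtʃ]), so there is no rule changing /tʃ/ to [k] in isolation.
Therefore /k/ is basic and [tʃ] is derived by palatalization before a front vowel (/k/ becomes palato-alveolar [tʃ] before a front vowel).
So 'flower' = /livak/.

/livak/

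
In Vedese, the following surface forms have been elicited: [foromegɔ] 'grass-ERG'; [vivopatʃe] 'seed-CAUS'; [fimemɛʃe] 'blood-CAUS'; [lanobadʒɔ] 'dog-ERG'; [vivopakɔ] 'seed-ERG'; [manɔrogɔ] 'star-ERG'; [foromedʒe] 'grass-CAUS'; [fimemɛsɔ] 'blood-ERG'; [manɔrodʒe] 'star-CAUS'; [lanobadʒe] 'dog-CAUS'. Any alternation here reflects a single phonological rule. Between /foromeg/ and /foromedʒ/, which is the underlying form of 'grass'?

The stem for 'grass' ends in [g] in [foromegɔ] but [dʒ] in [foromedʒe].
Compare 'dog', with invariant [dʒ] in [lanobadʒɔ] and [lanobadʒe]: an analysis with underlying /dʒ/ and a rule producing [g] before the ERG suffix would wrongly predict alternation here too.
So /g/ is underlying, and a rule of palatalization before a front vowel — /k/, /g/ and /s/ become palato-alveolar [tʃ], [dʒ] and [ʃ] before a front vowel — gives [dʒ].

/foromeg/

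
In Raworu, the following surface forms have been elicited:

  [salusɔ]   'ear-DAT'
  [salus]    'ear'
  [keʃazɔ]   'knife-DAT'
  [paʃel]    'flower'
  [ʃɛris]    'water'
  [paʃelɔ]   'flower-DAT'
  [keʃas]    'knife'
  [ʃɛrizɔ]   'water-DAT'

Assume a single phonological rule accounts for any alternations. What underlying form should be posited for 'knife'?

/keʃaz/

The stem for 'knife' ends in [z] in [keʃazɔ] but [s] in [keʃas].
If /s/ were underlying and a rule turned it into [z] before the DAT suffix, 'ear' would also alternate; but it has [s] in both [salusɔ] and [salus].
The alternation reflects word-final obstruent devoicing: voiced obstruents become voiceless word-finally. /z/ is underlying.
Hence 'knife' is /keʃaz/ underlyingly.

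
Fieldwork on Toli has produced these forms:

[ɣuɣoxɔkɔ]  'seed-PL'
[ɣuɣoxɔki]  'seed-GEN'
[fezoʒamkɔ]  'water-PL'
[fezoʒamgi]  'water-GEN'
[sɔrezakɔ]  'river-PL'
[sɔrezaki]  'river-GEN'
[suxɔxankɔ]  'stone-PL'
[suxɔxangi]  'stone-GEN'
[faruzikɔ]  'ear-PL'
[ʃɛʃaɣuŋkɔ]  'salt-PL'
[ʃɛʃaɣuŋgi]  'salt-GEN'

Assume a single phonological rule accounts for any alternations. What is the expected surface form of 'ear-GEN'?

[faruziki]

The GEN suffix surfaces as [-gi] and [-ki], depending on the final segment of the stem.
By contrast the PL suffix keeps its initial [k] throughout — that segment must be underlying.
So the underlying form is /-gi/, and voiced stops become voiceless after a vowel.
After 'ear', which ends in a vowel, the suffix surfaces as [-ki], giving [faruziki].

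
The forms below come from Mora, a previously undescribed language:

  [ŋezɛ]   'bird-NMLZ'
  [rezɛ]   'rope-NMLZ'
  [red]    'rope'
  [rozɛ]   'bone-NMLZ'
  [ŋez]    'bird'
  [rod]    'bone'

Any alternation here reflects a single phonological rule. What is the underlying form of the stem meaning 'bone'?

/rod/

The stem for 'bone' ends in [d] in [rod] but [z] in [rozɛ].
But 'bird' keeps [z] in both environments ([ŋez], [ŋezɛ]), so there is no rule changing /z/ to [d] in isolation.
Therefore /d/ is basic and [z] is derived by intervocalic spirantization (voiced stops become fricatives between vowels).
Hence 'bone' is /rod/ underlyingly.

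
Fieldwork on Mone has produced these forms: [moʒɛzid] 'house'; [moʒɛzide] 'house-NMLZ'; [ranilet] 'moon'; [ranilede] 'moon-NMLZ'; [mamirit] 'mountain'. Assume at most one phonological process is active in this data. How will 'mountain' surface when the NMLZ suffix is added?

'moon' shows [t] ~ [d] at the end of the stem ([ranilet] vs [ranilede]).
If /d/ were underlying and a rule turned it into [t] in isolation, 'house' would also alternate; but it has [d] in both [moʒɛzid] and [moʒɛzide].
Therefore /t/ is basic and [d] is derived by intervocalic voicing (voiceless stops become voiced between vowels).
The one attested form of 'mountain', [mamirit], shows underlying /mamirit/. Applying the same rule between vowels gives [mamiride].

[mamiride]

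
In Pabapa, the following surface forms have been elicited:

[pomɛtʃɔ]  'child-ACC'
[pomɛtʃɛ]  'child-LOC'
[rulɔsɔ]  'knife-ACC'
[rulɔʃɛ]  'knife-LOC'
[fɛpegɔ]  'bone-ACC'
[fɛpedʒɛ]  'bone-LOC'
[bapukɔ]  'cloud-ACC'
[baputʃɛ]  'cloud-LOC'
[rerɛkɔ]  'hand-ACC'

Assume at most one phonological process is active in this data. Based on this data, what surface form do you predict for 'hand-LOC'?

'cloud' shows [k] ~ [tʃ] at the end of the stem ([bapukɔ] vs [baputʃɛ]).
The stem 'child' ([pomɛtʃɔ], [pomɛtʃɛ]) shows [tʃ] unchanged in both environments, so [tʃ] cannot be basic with [k] derived before the ACC suffix.
So /k/ is underlying, and a rule of palatalization before a front vowel — /k/, /g/ and /s/ become palato-alveolar [tʃ], [dʒ] and [ʃ] before a front vowel — gives [tʃ].
The one attested form of 'hand', [rerɛkɔ], shows underlying /rerɛk/. Applying the same rule before a front vowel gives [rerɛtʃɛ].

[rerɛtʃɛ]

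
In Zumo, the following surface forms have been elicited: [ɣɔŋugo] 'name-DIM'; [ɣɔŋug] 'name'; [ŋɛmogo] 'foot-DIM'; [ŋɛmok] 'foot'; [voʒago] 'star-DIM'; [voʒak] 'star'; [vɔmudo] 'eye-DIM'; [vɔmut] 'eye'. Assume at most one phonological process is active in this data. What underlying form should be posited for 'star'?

The root 'star' surfaces as [voʒago] and [voʒak], with a stem-final [g] ~ [k] alternation.
The stem 'name' ([ɣɔŋugo], [ɣɔŋug]) shows [g] unchanged in both environments, so [g] cannot be basic with [k] derived in isolation.
Therefore /k/ is basic and [g] is derived by intervocalic voicing (voiceless stops become voiced between vowels).
Hence 'star' is /voʒak/ underlyingly.

/voʒak/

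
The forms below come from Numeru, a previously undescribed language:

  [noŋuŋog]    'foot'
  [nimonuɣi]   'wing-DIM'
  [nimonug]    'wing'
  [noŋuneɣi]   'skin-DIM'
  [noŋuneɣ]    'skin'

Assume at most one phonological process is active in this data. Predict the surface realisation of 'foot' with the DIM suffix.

[noŋuŋoɣi]

The stem for 'wing' ends in [ɣ] in [nimonuɣi] but [g] in [nimonug].
Compare 'skin', with invariant [ɣ] in [noŋuneɣi] and [noŋuneɣ]: an analysis with underlying /ɣ/ and a rule producing [g] in isolation would wrongly predict alternation here too.
Therefore /g/ is basic and [ɣ] is derived by intervocalic spirantization (voiced stops become fricatives between vowels).
The one attested form of 'foot', [noŋuŋog], shows underlying /noŋuŋog/. Applying the same rule between vowels gives [noŋuŋoɣi].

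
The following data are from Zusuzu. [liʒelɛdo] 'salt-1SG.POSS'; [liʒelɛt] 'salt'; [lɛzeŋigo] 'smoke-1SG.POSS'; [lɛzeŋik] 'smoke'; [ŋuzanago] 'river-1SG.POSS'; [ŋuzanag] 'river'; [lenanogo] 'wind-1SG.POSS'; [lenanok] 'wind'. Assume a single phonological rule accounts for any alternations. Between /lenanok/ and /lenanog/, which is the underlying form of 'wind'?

/lenanok/

The stem for 'wind' ends in [g] in [lenanogo] but [k] in [lenanok].
If /g/ were underlying and a rule turned it into [k] in isolation, 'river' would also alternate; but it has [g] in both [ŋuzanago] and [ŋuzanag].
The alternation reflects intervocalic voicing: voiceless stops become voiced between vowels. /k/ is underlying.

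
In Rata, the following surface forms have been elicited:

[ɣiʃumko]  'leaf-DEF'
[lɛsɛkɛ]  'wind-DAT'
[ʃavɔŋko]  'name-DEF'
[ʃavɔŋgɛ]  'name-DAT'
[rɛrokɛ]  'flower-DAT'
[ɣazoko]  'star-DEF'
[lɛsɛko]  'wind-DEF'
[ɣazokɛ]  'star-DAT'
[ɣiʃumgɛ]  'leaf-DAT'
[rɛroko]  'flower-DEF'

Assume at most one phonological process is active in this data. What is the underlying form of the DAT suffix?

/-gɛ/

The DAT morpheme has two allomorphs, [-gɛ] and [-kɛ].
The DEF suffix, which begins with [k], is invariant after every stem; so [k] is not altered by any rule here.
So the underlying form is /-gɛ/, and voiced stops become voiceless after a vowel.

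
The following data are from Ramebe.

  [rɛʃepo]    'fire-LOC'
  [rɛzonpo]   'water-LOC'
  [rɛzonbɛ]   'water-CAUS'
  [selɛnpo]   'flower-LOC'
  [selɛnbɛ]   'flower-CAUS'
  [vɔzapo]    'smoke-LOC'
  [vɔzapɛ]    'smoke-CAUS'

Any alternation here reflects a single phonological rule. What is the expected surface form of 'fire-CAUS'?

[rɛʃepɛ]

The CAUS morpheme has two allomorphs, [-bɛ] and [-pɛ].
The LOC suffix, which begins with [p], is invariant after every stem; so [p] is not altered by any rule here.
The CAUS suffix is therefore /-bɛ/ underlyingly, with post-vocalic devoicing: voiced stops become voiceless after a vowel.
After 'fire', which ends in a vowel, the suffix surfaces as [-pɛ], giving [rɛʃepɛ].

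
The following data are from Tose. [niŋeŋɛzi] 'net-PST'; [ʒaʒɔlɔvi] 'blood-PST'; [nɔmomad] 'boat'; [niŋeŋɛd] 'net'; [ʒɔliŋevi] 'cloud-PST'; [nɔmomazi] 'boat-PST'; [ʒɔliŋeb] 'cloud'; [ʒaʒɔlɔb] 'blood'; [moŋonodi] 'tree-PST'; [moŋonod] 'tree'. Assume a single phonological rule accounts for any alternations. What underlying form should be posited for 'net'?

/niŋeŋɛz/

'net' shows [z] ~ [d] at the end of the stem ([niŋeŋɛzi] vs [niŋeŋɛd]).
But 'tree' keeps [d] in both environments ([moŋonodi], [moŋonod]), so there is no rule changing /d/ to [z] before the PST suffix.
The underlying segment must be /z/; voiced fricatives become stops word-finally, yielding [d] there.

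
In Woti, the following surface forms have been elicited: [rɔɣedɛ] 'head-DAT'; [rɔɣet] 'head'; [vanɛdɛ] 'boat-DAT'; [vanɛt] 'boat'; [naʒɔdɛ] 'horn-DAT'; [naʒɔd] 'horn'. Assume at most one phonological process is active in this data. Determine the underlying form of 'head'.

/rɔɣet/

The root 'head' surfaces as [rɔɣedɛ] and [rɔɣet], with a stem-final [d] ~ [t] alternation.
If /d/ were underlying and a rule turned it into [t] in isolation, 'horn' would also alternate; but it has [d] in both [naʒɔdɛ] and [naʒɔd].
Therefore /t/ is basic and [d] is derived by intervocalic voicing (voiceless stops become voiced between vowels).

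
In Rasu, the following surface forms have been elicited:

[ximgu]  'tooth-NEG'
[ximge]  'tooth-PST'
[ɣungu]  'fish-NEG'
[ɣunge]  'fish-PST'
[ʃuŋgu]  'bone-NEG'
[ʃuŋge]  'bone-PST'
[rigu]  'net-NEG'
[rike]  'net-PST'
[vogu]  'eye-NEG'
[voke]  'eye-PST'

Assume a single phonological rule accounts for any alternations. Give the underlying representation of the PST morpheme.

/-ke/

The PST morpheme has two allomorphs, [-ge] and [-ke].
The NEG suffix, which begins with [g], is invariant after every stem; so [g] is not altered by any rule here.
So the underlying form is /-ke/, and voiceless stops become voiced after a nasal.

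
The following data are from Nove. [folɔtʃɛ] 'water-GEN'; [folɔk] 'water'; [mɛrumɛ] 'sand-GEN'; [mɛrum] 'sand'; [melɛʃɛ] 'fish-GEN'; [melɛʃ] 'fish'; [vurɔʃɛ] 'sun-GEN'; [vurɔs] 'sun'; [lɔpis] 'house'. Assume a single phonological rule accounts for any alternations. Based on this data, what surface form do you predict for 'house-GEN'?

The stem for 'sun' ends in [ʃ] in [vurɔʃɛ] but [s] in [vurɔs].
But 'fish' keeps [ʃ] in both environments ([melɛʃɛ], [melɛʃ]), so there is no rule changing /ʃ/ to [s] in isolation.
So /s/ is underlying, and a rule of palatalization before a front vowel — /k/ and /s/ become palato-alveolar [tʃ] and [ʃ] before a front vowel — gives [ʃ].
From [lɔpis] the stem 'house' is /lɔpis/; before a front vowel this yields [lɔpiʃɛ].

[lɔpiʃɛ]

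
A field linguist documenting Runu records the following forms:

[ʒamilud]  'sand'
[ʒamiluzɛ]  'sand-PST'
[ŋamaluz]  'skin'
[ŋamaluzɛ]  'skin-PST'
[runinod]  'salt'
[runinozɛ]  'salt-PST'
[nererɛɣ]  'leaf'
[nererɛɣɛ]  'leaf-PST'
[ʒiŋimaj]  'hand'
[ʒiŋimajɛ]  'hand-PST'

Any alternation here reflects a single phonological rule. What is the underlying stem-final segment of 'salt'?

The root 'salt' surfaces as [runinod] and [runinozɛ], with a stem-final [d] ~ [z] alternation.
But 'skin' keeps [z] in both environments ([ŋamaluz], [ŋamaluzɛ]), so there is no rule changing /z/ to [d] in isolation.
The underlying segment must be /d/; voiced stops become fricatives between vowels, yielding [z] there.

/d/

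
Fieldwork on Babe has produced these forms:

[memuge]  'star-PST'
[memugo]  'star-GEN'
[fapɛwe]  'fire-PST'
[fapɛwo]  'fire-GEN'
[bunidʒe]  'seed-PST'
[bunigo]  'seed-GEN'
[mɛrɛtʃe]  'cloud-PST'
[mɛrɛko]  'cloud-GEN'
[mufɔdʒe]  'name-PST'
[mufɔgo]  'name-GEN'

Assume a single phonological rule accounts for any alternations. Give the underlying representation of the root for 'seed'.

In [bunidʒe] and [bunigo] the final segment of 'seed' alternates: [dʒ] ~ [g].
But 'star' keeps [g] in both environments ([memuge], [memugo]), so there is no rule changing /g/ to [dʒ] before the PST suffix.
So /dʒ/ is underlying, and a rule of depalatalization — palato-alveolar /tʃ/ and /dʒ/ become [k] and [g] when no front vowel follows — gives [g].
So 'seed' = /bunidʒ/.

/bunidʒ/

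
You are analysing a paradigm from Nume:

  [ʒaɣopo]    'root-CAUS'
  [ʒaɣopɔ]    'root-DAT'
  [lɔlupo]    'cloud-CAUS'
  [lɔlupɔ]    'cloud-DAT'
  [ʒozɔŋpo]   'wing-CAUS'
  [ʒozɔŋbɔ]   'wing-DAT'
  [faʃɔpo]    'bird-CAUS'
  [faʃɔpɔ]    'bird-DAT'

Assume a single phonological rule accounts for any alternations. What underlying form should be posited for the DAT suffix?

/-bɔ/

The DAT morpheme has two allomorphs, [-bɔ] and [-pɔ].
By contrast the CAUS suffix keeps its initial [p] throughout — that segment must be underlying.
So the underlying form is /-bɔ/, and voiced stops become voiceless after a vowel.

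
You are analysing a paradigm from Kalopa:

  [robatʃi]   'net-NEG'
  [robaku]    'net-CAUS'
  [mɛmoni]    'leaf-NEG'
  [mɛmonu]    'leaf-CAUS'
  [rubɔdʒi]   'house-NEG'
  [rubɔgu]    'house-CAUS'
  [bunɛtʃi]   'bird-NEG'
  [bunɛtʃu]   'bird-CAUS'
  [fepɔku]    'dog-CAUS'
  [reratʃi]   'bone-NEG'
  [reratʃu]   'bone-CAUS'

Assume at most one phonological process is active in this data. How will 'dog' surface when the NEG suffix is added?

[fepɔtʃi]

The stem for 'net' ends in [tʃ] in [robatʃi] but [k] in [robaku].
If /tʃ/ were underlying and a rule turned it into [k] before the CAUS suffix, 'bird' would also alternate; but it has [tʃ] in both [bunɛtʃi] and [bunɛtʃu].
The underlying segment must be /k/; /k/ and /g/ become palato-alveolar [tʃ] and [dʒ] before a front vowel, yielding [tʃ] there.
From [fepɔku] the stem 'dog' is /fepɔk/; before a front vowel this yields [fepɔtʃi].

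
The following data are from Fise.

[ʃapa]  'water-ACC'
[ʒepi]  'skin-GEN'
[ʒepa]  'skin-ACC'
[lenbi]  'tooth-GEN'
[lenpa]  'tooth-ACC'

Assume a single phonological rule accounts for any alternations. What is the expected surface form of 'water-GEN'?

The GEN suffix surfaces as [-bi] and [-pi], depending on the final segment of the stem.
By contrast the ACC suffix keeps its initial [p] throughout — that segment must be underlying.
So the underlying form is /-bi/, and voiced stops become voiceless after a vowel.
After 'water', which ends in a vowel, the suffix surfaces as [-pi], giving [ʃapi].

[ʃapi]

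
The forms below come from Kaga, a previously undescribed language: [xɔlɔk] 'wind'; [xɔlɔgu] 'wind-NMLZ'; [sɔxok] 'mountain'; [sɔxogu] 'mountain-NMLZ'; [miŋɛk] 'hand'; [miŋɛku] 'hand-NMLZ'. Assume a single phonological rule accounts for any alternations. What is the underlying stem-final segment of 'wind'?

The stem for 'wind' ends in [k] in [xɔlɔk] but [g] in [xɔlɔgu].
If /k/ were underlying and a rule turned it into [g] before the NMLZ suffix, 'hand' would also alternate; but it has [k] in both [miŋɛk] and [miŋɛku].
So /g/ is underlying, and a rule of word-final obstruent devoicing — voiced obstruents become voiceless word-finally — gives [k].

/g/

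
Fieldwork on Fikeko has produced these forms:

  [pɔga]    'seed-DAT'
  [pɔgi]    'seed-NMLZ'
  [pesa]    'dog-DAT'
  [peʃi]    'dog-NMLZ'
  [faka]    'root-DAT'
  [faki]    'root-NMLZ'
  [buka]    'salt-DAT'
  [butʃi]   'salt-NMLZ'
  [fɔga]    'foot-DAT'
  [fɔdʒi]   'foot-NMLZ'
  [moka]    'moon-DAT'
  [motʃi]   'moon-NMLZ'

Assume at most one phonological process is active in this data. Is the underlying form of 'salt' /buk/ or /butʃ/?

The root 'salt' surfaces as [buka] and [butʃi], with a stem-final [k] ~ [tʃ] alternation.
If /k/ were underlying and a rule turned it into [tʃ] before the NMLZ suffix, 'root' would also alternate; but it has [k] in both [faka] and [faki].
So /tʃ/ is underlying, and a rule of depalatalization — palato-alveolar /tʃ/, /dʒ/ and /ʃ/ become [k], [g] and [s] when no front vowel follows — gives [k].

/butʃ/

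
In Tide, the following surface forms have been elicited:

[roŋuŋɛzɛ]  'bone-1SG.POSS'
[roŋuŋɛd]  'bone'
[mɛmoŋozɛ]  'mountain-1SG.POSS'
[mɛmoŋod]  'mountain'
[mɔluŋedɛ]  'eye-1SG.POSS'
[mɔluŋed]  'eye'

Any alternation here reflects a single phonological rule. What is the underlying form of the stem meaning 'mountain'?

In [mɛmoŋozɛ] and [mɛmoŋod] the final segment of 'mountain' alternates: [z] ~ [d].
But 'eye' keeps [d] in both environments ([mɔluŋedɛ], [mɔluŋed]), so there is no rule changing /d/ to [z] before the 1SG.POSS suffix.
The underlying segment must be /z/; voiced fricatives become stops word-finally, yielding [d] there.
So 'mountain' = /mɛmoŋoz/.

/mɛmoŋoz/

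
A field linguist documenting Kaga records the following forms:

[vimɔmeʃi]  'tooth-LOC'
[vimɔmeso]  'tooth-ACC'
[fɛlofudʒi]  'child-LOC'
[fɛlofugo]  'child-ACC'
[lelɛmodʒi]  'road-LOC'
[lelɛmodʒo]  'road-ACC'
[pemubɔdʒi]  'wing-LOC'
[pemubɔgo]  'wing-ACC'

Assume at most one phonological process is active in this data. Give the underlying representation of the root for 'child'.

The root 'child' surfaces as [fɛlofudʒi] and [fɛlofugo], with a stem-final [dʒ] ~ [g] alternation.
If /dʒ/ were underlying and a rule turned it into [g] before the ACC suffix, 'road' would also alternate; but it has [dʒ] in both [lelɛmodʒi] and [lelɛmodʒo].
The underlying segment must be /g/; /g/ and /s/ become palato-alveolar [dʒ] and [ʃ] before a front vowel, yielding [dʒ] there.
So 'child' = /fɛlofug/.

/fɛlofug/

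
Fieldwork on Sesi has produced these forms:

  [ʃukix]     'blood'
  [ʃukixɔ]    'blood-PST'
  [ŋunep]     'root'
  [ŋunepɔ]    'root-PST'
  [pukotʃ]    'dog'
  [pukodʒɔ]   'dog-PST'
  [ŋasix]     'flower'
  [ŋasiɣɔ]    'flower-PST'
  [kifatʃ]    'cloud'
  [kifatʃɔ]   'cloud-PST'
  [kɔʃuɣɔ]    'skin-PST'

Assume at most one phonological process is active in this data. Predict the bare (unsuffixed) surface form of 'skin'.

[kɔʃux]

'flower' shows [x] ~ [ɣ] at the end of the stem ([ŋasix] vs [ŋasiɣɔ]).
The stem 'blood' ([ʃukix], [ʃukixɔ]) shows [x] unchanged in both environments, so [x] cannot be basic with [ɣ] derived before the PST suffix.
Therefore /ɣ/ is basic and [x] is derived by word-final obstruent devoicing (voiced obstruents become voiceless word-finally).
The one attested form of 'skin', [kɔʃuɣɔ], shows underlying /kɔʃuɣ/. Applying the same rule word-finally gives [kɔʃux].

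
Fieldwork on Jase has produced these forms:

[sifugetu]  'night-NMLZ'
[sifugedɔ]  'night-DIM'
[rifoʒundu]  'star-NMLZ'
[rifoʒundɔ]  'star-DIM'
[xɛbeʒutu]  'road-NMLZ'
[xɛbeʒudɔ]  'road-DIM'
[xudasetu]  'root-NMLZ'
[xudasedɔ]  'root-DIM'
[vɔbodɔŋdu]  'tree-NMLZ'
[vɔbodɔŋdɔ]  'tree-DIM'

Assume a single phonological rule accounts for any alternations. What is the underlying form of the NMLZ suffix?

The NMLZ suffix surfaces as [-du] and [-tu], depending on the final segment of the stem.
By contrast the DIM suffix keeps its initial [d] throughout — that segment must be underlying.
So the underlying form is /-tu/, and voiceless stops become voiced after a nasal.

/-tu/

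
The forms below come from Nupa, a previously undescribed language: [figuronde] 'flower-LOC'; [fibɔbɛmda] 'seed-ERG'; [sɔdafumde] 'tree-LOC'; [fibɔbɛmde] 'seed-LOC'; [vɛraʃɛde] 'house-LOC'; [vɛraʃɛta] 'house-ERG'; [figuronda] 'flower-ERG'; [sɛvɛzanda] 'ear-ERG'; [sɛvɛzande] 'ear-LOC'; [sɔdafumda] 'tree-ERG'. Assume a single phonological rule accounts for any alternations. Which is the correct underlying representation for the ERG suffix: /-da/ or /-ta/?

The ERG suffix surfaces as [-da] and [-ta], depending on the final segment of the stem.
The LOC suffix, which begins with [d], is invariant after every stem; so [d] is not altered by any rule here.
So the underlying form is /-ta/, and voiceless stops become voiced after a nasal.

/-ta/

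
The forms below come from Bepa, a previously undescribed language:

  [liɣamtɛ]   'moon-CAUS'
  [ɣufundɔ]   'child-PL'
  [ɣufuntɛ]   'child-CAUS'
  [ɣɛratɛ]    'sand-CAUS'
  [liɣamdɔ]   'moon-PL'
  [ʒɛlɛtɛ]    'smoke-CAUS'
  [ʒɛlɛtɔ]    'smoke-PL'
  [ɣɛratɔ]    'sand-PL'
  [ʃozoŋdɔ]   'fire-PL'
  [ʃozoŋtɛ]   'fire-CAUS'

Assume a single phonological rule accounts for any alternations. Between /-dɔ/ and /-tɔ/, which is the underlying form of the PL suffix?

The PL suffix surfaces as [-dɔ] and [-tɔ], depending on the final segment of the stem.
The CAUS suffix, which begins with [t], is invariant after every stem; so [t] is not altered by any rule here.
The PL suffix is therefore /-dɔ/ underlyingly, with post-vocalic devoicing: voiced stops become voiceless after a vowel.

/-dɔ/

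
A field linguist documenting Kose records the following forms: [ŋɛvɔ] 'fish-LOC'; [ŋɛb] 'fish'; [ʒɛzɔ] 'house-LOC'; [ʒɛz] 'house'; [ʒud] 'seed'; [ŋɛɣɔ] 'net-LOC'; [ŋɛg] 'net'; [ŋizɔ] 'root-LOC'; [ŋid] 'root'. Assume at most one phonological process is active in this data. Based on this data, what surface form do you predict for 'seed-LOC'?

The stem for 'root' ends in [z] in [ŋizɔ] but [d] in [ŋid].
If /z/ were underlying and a rule turned it into [d] in isolation, 'house' would also alternate; but it has [z] in both [ʒɛzɔ] and [ʒɛz].
The alternation reflects intervocalic spirantization: voiced stops become fricatives between vowels. /d/ is underlying.
The one attested form of 'seed', [ʒud], shows underlying /ʒud/. Applying the same rule between vowels gives [ʒuzɔ].

[ʒuzɔ]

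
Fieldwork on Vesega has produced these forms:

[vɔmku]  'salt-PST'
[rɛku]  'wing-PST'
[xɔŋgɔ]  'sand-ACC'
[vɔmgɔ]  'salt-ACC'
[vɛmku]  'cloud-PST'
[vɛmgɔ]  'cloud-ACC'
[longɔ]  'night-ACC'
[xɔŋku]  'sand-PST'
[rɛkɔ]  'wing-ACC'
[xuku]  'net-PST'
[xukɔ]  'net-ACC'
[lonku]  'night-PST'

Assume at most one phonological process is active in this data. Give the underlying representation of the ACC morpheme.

/-gɔ/

The ACC suffix surfaces as [-gɔ] and [-kɔ], depending on the final segment of the stem.
By contrast the PST suffix keeps its initial [k] throughout — that segment must be underlying.
The ACC suffix is therefore /-gɔ/ underlyingly, with post-vocalic devoicing: voiced stops become voiceless after a vowel.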